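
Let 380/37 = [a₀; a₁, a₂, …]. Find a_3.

380 = 10·37 + 10   →  a_0 = 10
37 = 3·10 + 7   →  a_1 = 3
10 = 1·7 + 3   →  a_2 = 1
7 = 2·3 + 1   →  a_3 = 2

2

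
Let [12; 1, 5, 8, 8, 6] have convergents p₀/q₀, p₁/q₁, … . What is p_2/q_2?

Using pₖ = aₖpₖ₋₁ + pₖ₋₂, qₖ = aₖqₖ₋₁ + qₖ₋₂ (with p₋₁=1, p₋₂=0, q₋₁=0, q₋₂=1):
  k=0: a=12, p=12, q=1
  k=1: a=1, p=13, q=1
  k=2: a=5, p=77, q=6

77/6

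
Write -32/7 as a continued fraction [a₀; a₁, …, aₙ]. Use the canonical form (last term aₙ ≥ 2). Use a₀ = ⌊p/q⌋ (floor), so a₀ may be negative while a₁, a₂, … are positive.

-32 = -5×7 + 3
7 = 2×3 + 1
3 = 3×1 + 0  (stop)
So -32/7 = [-5; 2, 3].

[-5; 2, 3]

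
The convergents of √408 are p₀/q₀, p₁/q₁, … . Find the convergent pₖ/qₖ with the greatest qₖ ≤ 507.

4060/201

√408 = [20; 5, 40, …] (period length 2).
Convergents:
  p_0/q_0 = 20/1
  p_1/q_1 = 101/5
  p_2/q_2 = 4060/201
  p_3/q_3 = 20401/1010
q_2 = 201 ≤ 507 < 1010 = q_3, so the answer is 4060/201.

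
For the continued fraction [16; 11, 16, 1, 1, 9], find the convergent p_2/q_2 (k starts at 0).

2848/177

Using pₖ = aₖpₖ₋₁ + pₖ₋₂, qₖ = aₖqₖ₋₁ + qₖ₋₂ (with p₋₁=1, p₋₂=0, q₋₁=0, q₋₂=1):
  k=0: a=16, p=16, q=1
  k=1: a=11, p=177, q=11
  k=2: a=16, p=2848, q=177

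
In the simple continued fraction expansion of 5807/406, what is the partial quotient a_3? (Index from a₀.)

3

5807 = 14·406 + 123   →  a_0 = 14
406 = 3·123 + 37   →  a_1 = 3
123 = 3·37 + 12   →  a_2 = 3
37 = 3·12 + 1   →  a_3 = 3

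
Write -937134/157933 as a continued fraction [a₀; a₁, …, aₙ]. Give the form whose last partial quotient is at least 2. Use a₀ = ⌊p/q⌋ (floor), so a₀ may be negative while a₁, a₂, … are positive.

[-6; 15, 10, 1, 3, 14, 17]

-937134 = -6×157933 + 10464
157933 = 15×10464 + 973
10464 = 10×973 + 734
973 = 1×734 + 239
734 = 3×239 + 17
239 = 14×17 + 1
17 = 17×1 + 0  (stop)
So -937134/157933 = [-6; 15, 10, 1, 3, 14, 17].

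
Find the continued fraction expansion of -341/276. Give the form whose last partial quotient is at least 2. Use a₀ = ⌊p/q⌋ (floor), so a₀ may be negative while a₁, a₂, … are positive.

[-2; 1, 3, 4, 16]

-341 = -2·276 + 211
276 = 1·211 + 65
211 = 3·65 + 16
65 = 4·16 + 1
16 = 16·1 + 0  (stop)
So -341/276 = [-2; 1, 3, 4, 16].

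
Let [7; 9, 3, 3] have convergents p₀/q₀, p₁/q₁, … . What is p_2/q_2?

Using pₖ = aₖpₖ₋₁ + pₖ₋₂, qₖ = aₖqₖ₋₁ + qₖ₋₂ (with p₋₁=1, p₋₂=0, q₋₁=0, q₋₂=1):
  k=0: a=7, p=7, q=1
  k=1: a=9, p=64, q=9
  k=2: a=3, p=199, q=28

199/28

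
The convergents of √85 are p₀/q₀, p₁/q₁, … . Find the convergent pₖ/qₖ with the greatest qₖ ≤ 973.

6887/747

√85 = [9; 4, 1, 1, 4, 18, …] (period length 5).
Convergents:
  p_0/q_0 = 9/1
  p_1/q_1 = 37/4
  p_2/q_2 = 46/5
  p_3/q_3 = 83/9
  p_4/q_4 = 378/41
  p_5/q_5 = 6887/747
  p_6/q_6 = 27926/3029
q_5 = 747 ≤ 973 < 3029 = q_6, so the answer is 6887/747.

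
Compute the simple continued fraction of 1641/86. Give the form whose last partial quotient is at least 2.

1641 = 19·86 + 7
86 = 12·7 + 2
7 = 3·2 + 1
2 = 2·1 + 0  (stop)
So 1641/86 = [19; 12, 3, 2].

[19; 12, 3, 2]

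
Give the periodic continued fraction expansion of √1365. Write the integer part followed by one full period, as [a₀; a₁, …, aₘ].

[36; 1, 17, 2, 17, 1, 72]

a₀ = ⌊√1365⌋ = 36.
With m₀=0, d₀=1 and mₖ₊₁ = dₖaₖ − mₖ, dₖ₊₁ = (n − mₖ₊₁²)/dₖ, aₖ₊₁ = ⌊(a₀+mₖ₊₁)/dₖ₊₁⌋:
  k=1: m=36, d=69, a=1
  k=2: m=33, d=4, a=17
  k=3: m=35, d=35, a=2
  k=4: m=35, d=4, a=17
  k=5: m=33, d=69, a=1
  k=6: m=36, d=1, a=72
d=1 and a=2a₀=72 at k=6, so the next step gives (m, d) = (36, 69) again — its k=1 value — and the period has length 6.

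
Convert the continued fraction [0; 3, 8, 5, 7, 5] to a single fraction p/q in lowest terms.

Using pₖ = aₖpₖ₋₁ + pₖ₋₂ and qₖ = aₖqₖ₋₁ + qₖ₋₂:
  k=0: a=0, p=0, q=1
  k=1: a=3, p=1, q=3
  k=2: a=8, p=8, q=25
  k=3: a=5, p=41, q=128
  k=4: a=7, p=295, q=921
  k=5: a=5, p=1516, q=4733

1516/4733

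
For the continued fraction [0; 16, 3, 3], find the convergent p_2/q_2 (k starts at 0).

3/49

Using pₖ = aₖpₖ₋₁ + pₖ₋₂, qₖ = aₖqₖ₋₁ + qₖ₋₂ (with p₋₁=1, p₋₂=0, q₋₁=0, q₋₂=1):
  k=0: a=0, p=0, q=1
  k=1: a=16, p=1, q=16
  k=2: a=3, p=3, q=49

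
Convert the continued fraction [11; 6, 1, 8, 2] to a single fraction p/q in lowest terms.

Fold from the inside: start with 2/1.
  8 + 1/2 = 17/2
  1 + 2/17 = 19/17
  6 + 17/19 = 131/19
  11 + 19/131 = 1460/131

1460/131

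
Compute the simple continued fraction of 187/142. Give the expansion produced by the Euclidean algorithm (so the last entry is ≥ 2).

187 = 1*142 + 45
142 = 3*45 + 7
45 = 6*7 + 3
7 = 2*3 + 1
3 = 3*1 + 0  (stop)
So 187/142 = [1; 3, 6, 2, 3].

[1; 3, 6, 2, 3]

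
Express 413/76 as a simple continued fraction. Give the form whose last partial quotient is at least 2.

[5; 2, 3, 3, 3]

413 = 5·76 + 33
76 = 2·33 + 10
33 = 3·10 + 3
10 = 3·3 + 1
3 = 3·1 + 0  (stop)
So 413/76 = [5; 2, 3, 3, 3].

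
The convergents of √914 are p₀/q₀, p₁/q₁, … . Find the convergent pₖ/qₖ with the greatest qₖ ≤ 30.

√914 = [30; 4, 3, 3, 4, 60, …] (period length 5).
Convergents:
  p_0/q_0 = 30/1
  p_1/q_1 = 121/4
  p_2/q_2 = 393/13
  p_3/q_3 = 1300/43
q_2 = 13 ≤ 30 < 43 = q_3, so the answer is 393/13.

393/13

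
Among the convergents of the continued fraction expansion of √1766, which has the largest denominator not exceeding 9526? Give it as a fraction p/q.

148302/3529

√1766 = [42; 42, 84, …] (period length 2).
Convergents:
  p_0/q_0 = 42/1
  p_1/q_1 = 1765/42
  p_2/q_2 = 148302/3529
  p_3/q_3 = 6230449/148260
q_2 = 3529 ≤ 9526 < 148260 = q_3, so the answer is 148302/3529.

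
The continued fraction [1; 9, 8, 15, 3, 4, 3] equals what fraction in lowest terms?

52503/47317

Fold from the inside: start with 3/1.
  4 + 1/3 = 13/3
  3 + 3/13 = 42/13
  15 + 13/42 = 643/42
  8 + 42/643 = 5186/643
  9 + 643/5186 = 47317/5186
  1 + 5186/47317 = 52503/47317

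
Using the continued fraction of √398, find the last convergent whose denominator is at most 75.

399/20

√398 = [19; 1, 18, 1, 38, …] (period length 4).
Convergents:
  p_0/q_0 = 19/1
  p_1/q_1 = 20/1
  p_2/q_2 = 379/19
  p_3/q_3 = 399/20
  p_4/q_4 = 15541/779
q_3 = 20 ≤ 75 < 779 = q_4, so the answer is 399/20.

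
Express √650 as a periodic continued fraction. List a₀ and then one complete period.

a₀ = ⌊√650⌋ = 25.
With m₀=0, d₀=1 and mₖ₊₁ = dₖaₖ − mₖ, dₖ₊₁ = (n − mₖ₊₁²)/dₖ, aₖ₊₁ = ⌊(a₀+mₖ₊₁)/dₖ₊₁⌋:
  k=1: m=25, d=25, a=2
  k=2: m=25, d=1, a=50
d=1 and a=2a₀=50 at k=2, so the next step gives (m, d) = (25, 25) again — its k=1 value — and the period has length 2.

[25; 2, 50]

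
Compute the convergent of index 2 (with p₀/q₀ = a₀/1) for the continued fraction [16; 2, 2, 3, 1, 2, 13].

Using pₖ = aₖpₖ₋₁ + pₖ₋₂, qₖ = aₖqₖ₋₁ + qₖ₋₂ (with p₋₁=1, p₋₂=0, q₋₁=0, q₋₂=1):
  k=0: a=16, p=16, q=1
  k=1: a=2, p=33, q=2
  k=2: a=2, p=82, q=5

82/5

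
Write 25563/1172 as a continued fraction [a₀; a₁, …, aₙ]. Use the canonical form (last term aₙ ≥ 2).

25563 = 21·1172 + 951
1172 = 1·951 + 221
951 = 4·221 + 67
221 = 3·67 + 20
67 = 3·20 + 7
20 = 2·7 + 6
7 = 1·6 + 1
6 = 6·1 + 0  (stop)
So 25563/1172 = [21; 1, 4, 3, 3, 2, 1, 6].

[21; 1, 4, 3, 3, 2, 1, 6]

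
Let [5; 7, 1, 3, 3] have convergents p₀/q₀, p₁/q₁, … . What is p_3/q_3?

Using pₖ = aₖpₖ₋₁ + pₖ₋₂, qₖ = aₖqₖ₋₁ + qₖ₋₂ (with p₋₁=1, p₋₂=0, q₋₁=0, q₋₂=1):
  k=0: a=5, p=5, q=1
  k=1: a=7, p=36, q=7
  k=2: a=1, p=41, q=8
  k=3: a=3, p=159, q=31

159/31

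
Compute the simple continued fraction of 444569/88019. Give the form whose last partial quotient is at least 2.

444569 = 5·88019 + 4474
88019 = 19·4474 + 3013
4474 = 1·3013 + 1461
3013 = 2·1461 + 91
1461 = 16·91 + 5
91 = 18·5 + 1
5 = 5·1 + 0  (stop)
So 444569/88019 = [5; 19, 1, 2, 16, 18, 5].

[5; 19, 1, 2, 16, 18, 5]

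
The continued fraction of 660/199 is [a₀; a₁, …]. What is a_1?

660 = 3·199 + 63   →  a_0 = 3
199 = 3·63 + 10   →  a_1 = 3

3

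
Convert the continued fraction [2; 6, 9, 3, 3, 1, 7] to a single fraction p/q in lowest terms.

Using pₖ = aₖpₖ₋₁ + pₖ₋₂ and qₖ = aₖqₖ₋₁ + qₖ₋₂:
  k=0: a=2, p=2, q=1
  k=1: a=6, p=13, q=6
  k=2: a=9, p=119, q=55
  k=3: a=3, p=370, q=171
  k=4: a=3, p=1229, q=568
  k=5: a=1, p=1599, q=739
  k=6: a=7, p=12422, q=5741

12422/5741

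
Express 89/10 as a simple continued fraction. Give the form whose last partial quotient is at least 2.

89 = 8·10 + 9
10 = 1·9 + 1
9 = 9·1 + 0  (stop)
So 89/10 = [8; 1, 9].

[8; 1, 9]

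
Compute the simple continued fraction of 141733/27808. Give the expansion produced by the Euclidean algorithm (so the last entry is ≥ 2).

141733 = 5·27808 + 2693
27808 = 10·2693 + 878
2693 = 3·878 + 59
878 = 14·59 + 52
59 = 1·52 + 7
52 = 7·7 + 3
7 = 2·3 + 1
3 = 3·1 + 0  (stop)
So 141733/27808 = [5; 10, 3, 14, 1, 7, 2, 3].

[5; 10, 3, 14, 1, 7, 2, 3]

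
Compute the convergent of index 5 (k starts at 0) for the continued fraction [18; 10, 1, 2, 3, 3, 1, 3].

6387/353

Using pₖ = aₖpₖ₋₁ + pₖ₋₂, qₖ = aₖqₖ₋₁ + qₖ₋₂ (with p₋₁=1, p₋₂=0, q₋₁=0, q₋₂=1):
  k=0: a=18, p=18, q=1
  k=1: a=10, p=181, q=10
  k=2: a=1, p=199, q=11
  k=3: a=2, p=579, q=32
  k=4: a=3, p=1936, q=107
  k=5: a=3, p=6387, q=353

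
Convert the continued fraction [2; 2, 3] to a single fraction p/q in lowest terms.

Fold from the inside: start with 3/1.
  2 + 1/3 = 7/3
  2 + 3/7 = 17/7

17/7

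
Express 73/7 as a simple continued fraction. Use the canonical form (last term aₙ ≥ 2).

73 = 10×7 + 3
7 = 2×3 + 1
3 = 3×1 + 0  (stop)
So 73/7 = [10; 2, 3].

[10; 2, 3]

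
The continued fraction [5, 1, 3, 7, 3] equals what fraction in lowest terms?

524/91

Fold from the inside: start with 3/1.
  7 + 1/3 = 22/3
  3 + 3/22 = 69/22
  1 + 22/69 = 91/69
  5 + 69/91 = 524/91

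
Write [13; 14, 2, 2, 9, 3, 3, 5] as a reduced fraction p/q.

484000/37033

Fold from the inside: start with 5/1.
  3 + 1/5 = 16/5
  3 + 5/16 = 53/16
  9 + 16/53 = 493/53
  2 + 53/493 = 1039/493
  2 + 493/1039 = 2571/1039
  14 + 1039/2571 = 37033/2571
  13 + 2571/37033 = 484000/37033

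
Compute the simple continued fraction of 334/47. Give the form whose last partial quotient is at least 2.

[7; 9, 2, 2]

334 = 7*47 + 5
47 = 9*5 + 2
5 = 2*2 + 1
2 = 2*1 + 0  (stop)
So 334/47 = [7; 9, 2, 2].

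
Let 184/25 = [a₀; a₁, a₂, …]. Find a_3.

3

184 = 7·25 + 9   →  a_0 = 7
25 = 2·9 + 7   →  a_1 = 2
9 = 1·7 + 2   →  a_2 = 1
7 = 3·2 + 1   →  a_3 = 3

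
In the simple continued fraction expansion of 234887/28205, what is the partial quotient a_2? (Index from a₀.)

19

234887 = 8·28205 + 9247   →  a_0 = 8
28205 = 3·9247 + 464   →  a_1 = 3
9247 = 19·464 + 431   →  a_2 = 19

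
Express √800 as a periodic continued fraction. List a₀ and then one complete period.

a₀ = ⌊√800⌋ = 28.
With m₀=0, d₀=1 and mₖ₊₁ = dₖaₖ − mₖ, dₖ₊₁ = (n − mₖ₊₁²)/dₖ, aₖ₊₁ = ⌊(a₀+mₖ₊₁)/dₖ₊₁⌋:
  k=1: m=28, d=16, a=3
  k=2: m=20, d=25, a=1
  k=3: m=5, d=31, a=1
  k=4: m=26, d=4, a=13
  k=5: m=26, d=31, a=1
  k=6: m=5, d=25, a=1
  k=7: m=20, d=16, a=3
  k=8: m=28, d=1, a=56
d=1 and a=2a₀=56 at k=8, so the next step gives (m, d) = (28, 16) again — its k=1 value — and the period has length 8.

[28; 3, 1, 1, 13, 1, 1, 3, 56]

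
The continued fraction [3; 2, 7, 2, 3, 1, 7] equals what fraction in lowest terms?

3857/1112

Fold from the inside: start with 7/1.
  1 + 1/7 = 8/7
  3 + 7/8 = 31/8
  2 + 8/31 = 70/31
  7 + 31/70 = 521/70
  2 + 70/521 = 1112/521
  3 + 521/1112 = 3857/1112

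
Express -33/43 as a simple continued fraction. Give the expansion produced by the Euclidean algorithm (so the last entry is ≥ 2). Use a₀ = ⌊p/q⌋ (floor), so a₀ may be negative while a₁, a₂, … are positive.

-33 = -1*43 + 10
43 = 4*10 + 3
10 = 3*3 + 1
3 = 3*1 + 0  (stop)
So -33/43 = [-1; 4, 3, 3].

[-1; 4, 3, 3]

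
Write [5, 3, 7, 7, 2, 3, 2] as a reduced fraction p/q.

14179/2666

Fold from the inside: start with 2/1.
  3 + 1/2 = 7/2
  2 + 2/7 = 16/7
  7 + 7/16 = 119/16
  7 + 16/119 = 849/119
  3 + 119/849 = 2666/849
  5 + 849/2666 = 14179/2666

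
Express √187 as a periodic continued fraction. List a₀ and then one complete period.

[13; 1, 2, 13, 2, 1, 26]

a₀ = ⌊√187⌋ = 13.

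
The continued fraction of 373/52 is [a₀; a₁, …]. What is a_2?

373 = 7·52 + 9   →  a_0 = 7
52 = 5·9 + 7   →  a_1 = 5
9 = 1·7 + 2   →  a_2 = 1

1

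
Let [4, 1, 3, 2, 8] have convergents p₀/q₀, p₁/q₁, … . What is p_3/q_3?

Using pₖ = aₖpₖ₋₁ + pₖ₋₂, qₖ = aₖqₖ₋₁ + qₖ₋₂ (with p₋₁=1, p₋₂=0, q₋₁=0, q₋₂=1):
  k=0: a=4, p=4, q=1
  k=1: a=1, p=5, q=1
  k=2: a=3, p=19, q=4
  k=3: a=2, p=43, q=9

43/9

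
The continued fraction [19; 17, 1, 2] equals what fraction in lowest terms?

1010/53

Using pₖ = aₖpₖ₋₁ + pₖ₋₂ and qₖ = aₖqₖ₋₁ + qₖ₋₂:
  k=0: a=19, p=19, q=1
  k=1: a=17, p=324, q=17
  k=2: a=1, p=343, q=18
  k=3: a=2, p=1010, q=53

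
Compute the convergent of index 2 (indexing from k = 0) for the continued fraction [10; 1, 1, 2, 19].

Using pₖ = aₖpₖ₋₁ + pₖ₋₂, qₖ = aₖqₖ₋₁ + qₖ₋₂ (with p₋₁=1, p₋₂=0, q₋₁=0, q₋₂=1):
  k=0: a=10, p=10, q=1
  k=1: a=1, p=11, q=1
  k=2: a=1, p=21, q=2

21/2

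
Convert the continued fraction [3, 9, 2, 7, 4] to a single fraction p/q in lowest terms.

1823/587

Fold from the inside: start with 4/1.
  7 + 1/4 = 29/4
  2 + 4/29 = 62/29
  9 + 29/62 = 587/62
  3 + 62/587 = 1823/587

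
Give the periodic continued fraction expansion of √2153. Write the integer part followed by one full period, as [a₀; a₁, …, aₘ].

[46; 2, 2, 92]

a₀ = ⌊√2153⌋ = 46.
With m₀=0, d₀=1 and mₖ₊₁ = dₖaₖ − mₖ, dₖ₊₁ = (n − mₖ₊₁²)/dₖ, aₖ₊₁ = ⌊(a₀+mₖ₊₁)/dₖ₊₁⌋:
  k=1: m=46, d=37, a=2
  k=2: m=28, d=37, a=2
  k=3: m=46, d=1, a=92
d=1 and a=2a₀=92 at k=3, so the next step gives (m, d) = (46, 37) again — its k=1 value — and the period has length 3.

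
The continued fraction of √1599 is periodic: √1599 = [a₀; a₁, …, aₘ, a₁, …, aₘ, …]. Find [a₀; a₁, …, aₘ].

a₀ = ⌊√1599⌋ = 39.
With m₀=0, d₀=1 and mₖ₊₁ = dₖaₖ − mₖ, dₖ₊₁ = (n − mₖ₊₁²)/dₖ, aₖ₊₁ = ⌊(a₀+mₖ₊₁)/dₖ₊₁⌋:
  k=1: m=39, d=78, a=1
  k=2: m=39, d=1, a=78
d=1 and a=2a₀=78 at k=2, so the next step gives (m, d) = (39, 78) again — its k=1 value — and the period has length 2.

[39; 1, 78]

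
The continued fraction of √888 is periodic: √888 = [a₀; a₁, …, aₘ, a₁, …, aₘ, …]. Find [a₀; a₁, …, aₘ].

[29; 1, 3, 1, 58]

a₀ = ⌊√888⌋ = 29.
With m₀=0, d₀=1 and mₖ₊₁ = dₖaₖ − mₖ, dₖ₊₁ = (n − mₖ₊₁²)/dₖ, aₖ₊₁ = ⌊(a₀+mₖ₊₁)/dₖ₊₁⌋:
  k=1: m=29, d=47, a=1
  k=2: m=18, d=12, a=3
  k=3: m=18, d=47, a=1
  k=4: m=29, d=1, a=58
d=1 and a=2a₀=58 at k=4, so the next step gives (m, d) = (29, 47) again — its k=1 value — and the period has length 4.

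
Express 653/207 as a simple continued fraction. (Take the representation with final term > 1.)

653 = 3·207 + 32
207 = 6·32 + 15
32 = 2·15 + 2
15 = 7·2 + 1
2 = 2·1 + 0  (stop)
So 653/207 = [3; 6, 2, 7, 2].

[3; 6, 2, 7, 2]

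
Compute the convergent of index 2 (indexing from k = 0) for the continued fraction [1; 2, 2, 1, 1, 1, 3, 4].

Using pₖ = aₖpₖ₋₁ + pₖ₋₂, qₖ = aₖqₖ₋₁ + qₖ₋₂ (with p₋₁=1, p₋₂=0, q₋₁=0, q₋₂=1):
  k=0: a=1, p=1, q=1
  k=1: a=2, p=3, q=2
  k=2: a=2, p=7, q=5

7/5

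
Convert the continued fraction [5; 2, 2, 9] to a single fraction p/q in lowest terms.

254/47

Using pₖ = aₖpₖ₋₁ + pₖ₋₂ and qₖ = aₖqₖ₋₁ + qₖ₋₂:
  k=0: a=5, p=5, q=1
  k=1: a=2, p=11, q=2
  k=2: a=2, p=27, q=5
  k=3: a=9, p=254, q=47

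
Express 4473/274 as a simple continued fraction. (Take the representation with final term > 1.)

4473 = 16×274 + 89
274 = 3×89 + 7
89 = 12×7 + 5
7 = 1×5 + 2
5 = 2×2 + 1
2 = 2×1 + 0  (stop)
So 4473/274 = [16; 3, 12, 1, 2, 2].

[16; 3, 12, 1, 2, 2]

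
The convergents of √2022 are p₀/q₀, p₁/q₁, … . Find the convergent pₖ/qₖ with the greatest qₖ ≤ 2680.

√2022 = [44; 1, 28, 1, 88, …] (period length 4).
Convergents:
  p_0/q_0 = 44/1
  p_1/q_1 = 45/1
  p_2/q_2 = 1304/29
  p_3/q_3 = 1349/30
  p_4/q_4 = 120016/2669
  p_5/q_5 = 121365/2699
q_4 = 2669 ≤ 2680 < 2699 = q_5, so the answer is 120016/2669.

120016/2669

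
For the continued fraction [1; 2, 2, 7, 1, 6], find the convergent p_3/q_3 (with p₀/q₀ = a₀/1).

52/37

Using pₖ = aₖpₖ₋₁ + pₖ₋₂, qₖ = aₖqₖ₋₁ + qₖ₋₂ (with p₋₁=1, p₋₂=0, q₋₁=0, q₋₂=1):
  k=0: a=1, p=1, q=1
  k=1: a=2, p=3, q=2
  k=2: a=2, p=7, q=5
  k=3: a=7, p=52, q=37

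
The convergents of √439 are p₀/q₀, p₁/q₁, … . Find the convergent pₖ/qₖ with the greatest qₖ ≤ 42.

440/21

√439 = [20; 1, 19, 1, 40, …] (period length 4).
Convergents:
  p_0/q_0 = 20/1
  p_1/q_1 = 21/1
  p_2/q_2 = 419/20
  p_3/q_3 = 440/21
  p_4/q_4 = 18019/860
q_3 = 21 ≤ 42 < 860 = q_4, so the answer is 440/21.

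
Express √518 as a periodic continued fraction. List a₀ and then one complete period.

[22; 1, 3, 6, 3, 1, 44]

a₀ = ⌊√518⌋ = 22.
With m₀=0, d₀=1 and mₖ₊₁ = dₖaₖ − mₖ, dₖ₊₁ = (n − mₖ₊₁²)/dₖ, aₖ₊₁ = ⌊(a₀+mₖ₊₁)/dₖ₊₁⌋:
  k=1: m=22, d=34, a=1
  k=2: m=12, d=11, a=3
  k=3: m=21, d=7, a=6
  k=4: m=21, d=11, a=3
  k=5: m=12, d=34, a=1
  k=6: m=22, d=1, a=44
d=1 and a=2a₀=44 at k=6, so the next step gives (m, d) = (22, 34) again — its k=1 value — and the period has length 6.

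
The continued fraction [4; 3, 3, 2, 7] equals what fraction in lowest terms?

Fold from the inside: start with 7/1.
  2 + 1/7 = 15/7
  3 + 7/15 = 52/15
  3 + 15/52 = 171/52
  4 + 52/171 = 736/171

736/171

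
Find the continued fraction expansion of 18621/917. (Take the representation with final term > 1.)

18621 = 20·917 + 281
917 = 3·281 + 74
281 = 3·74 + 59
74 = 1·59 + 15
59 = 3·15 + 14
15 = 1·14 + 1
14 = 14·1 + 0  (stop)
So 18621/917 = [20; 3, 3, 1, 3, 1, 14].

[20; 3, 3, 1, 3, 1, 14]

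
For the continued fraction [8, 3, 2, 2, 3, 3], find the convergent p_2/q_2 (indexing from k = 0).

58/7

Using pₖ = aₖpₖ₋₁ + pₖ₋₂, qₖ = aₖqₖ₋₁ + qₖ₋₂ (with p₋₁=1, p₋₂=0, q₋₁=0, q₋₂=1):
  k=0: a=8, p=8, q=1
  k=1: a=3, p=25, q=3
  k=2: a=2, p=58, q=7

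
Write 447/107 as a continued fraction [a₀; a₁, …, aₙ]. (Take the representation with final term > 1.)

447 = 4×107 + 19
107 = 5×19 + 12
19 = 1×12 + 7
12 = 1×7 + 5
7 = 1×5 + 2
5 = 2×2 + 1
2 = 2×1 + 0  (stop)
So 447/107 = [4; 5, 1, 1, 1, 2, 2].

[4; 5, 1, 1, 1, 2, 2]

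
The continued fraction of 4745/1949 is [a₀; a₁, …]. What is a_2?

4745 = 2·1949 + 847   →  a_0 = 2
1949 = 2·847 + 255   →  a_1 = 2
847 = 3·255 + 82   →  a_2 = 3

3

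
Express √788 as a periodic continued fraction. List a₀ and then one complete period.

a₀ = ⌊√788⌋ = 28.
With m₀=0, d₀=1 and mₖ₊₁ = dₖaₖ − mₖ, dₖ₊₁ = (n − mₖ₊₁²)/dₖ, aₖ₊₁ = ⌊(a₀+mₖ₊₁)/dₖ₊₁⌋:
  k=1: m=28, d=4, a=14
  k=2: m=28, d=1, a=56
d=1 and a=2a₀=56 at k=2, so the next step gives (m, d) = (28, 4) again — its k=1 value — and the period has length 2.

[28; 14, 56]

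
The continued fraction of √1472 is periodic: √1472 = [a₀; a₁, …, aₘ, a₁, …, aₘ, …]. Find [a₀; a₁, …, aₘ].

[38; 2, 1, 2, 1, 2, 76]

a₀ = ⌊√1472⌋ = 38.
With m₀=0, d₀=1 and mₖ₊₁ = dₖaₖ − mₖ, dₖ₊₁ = (n − mₖ₊₁²)/dₖ, aₖ₊₁ = ⌊(a₀+mₖ₊₁)/dₖ₊₁⌋:
  k=1: m=38, d=28, a=2
  k=2: m=18, d=41, a=1
  k=3: m=23, d=23, a=2
  k=4: m=23, d=41, a=1
  k=5: m=18, d=28, a=2
  k=6: m=38, d=1, a=76
d=1 and a=2a₀=76 at k=6, so the next step gives (m, d) = (38, 28) again — its k=1 value — and the period has length 6.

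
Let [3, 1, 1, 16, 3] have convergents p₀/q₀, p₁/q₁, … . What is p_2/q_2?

Using pₖ = aₖpₖ₋₁ + pₖ₋₂, qₖ = aₖqₖ₋₁ + qₖ₋₂ (with p₋₁=1, p₋₂=0, q₋₁=0, q₋₂=1):
  k=0: a=3, p=3, q=1
  k=1: a=1, p=4, q=1
  k=2: a=1, p=7, q=2

7/2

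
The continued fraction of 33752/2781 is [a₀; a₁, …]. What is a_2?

33752 = 12·2781 + 380   →  a_0 = 12
2781 = 7·380 + 121   →  a_1 = 7
380 = 3·121 + 17   →  a_2 = 3

3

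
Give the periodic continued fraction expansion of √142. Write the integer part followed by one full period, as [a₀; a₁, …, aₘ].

a₀ = ⌊√142⌋ = 11.
With m₀=0, d₀=1 and mₖ₊₁ = dₖaₖ − mₖ, dₖ₊₁ = (n − mₖ₊₁²)/dₖ, aₖ₊₁ = ⌊(a₀+mₖ₊₁)/dₖ₊₁⌋:
  k=1: m=11, d=21, a=1
  k=2: m=10, d=2, a=10
  k=3: m=10, d=21, a=1
  k=4: m=11, d=1, a=22
d=1 and a=2a₀=22 at k=4, so the next step gives (m, d) = (11, 21) again — its k=1 value — and the period has length 4.

[11; 1, 10, 1, 22]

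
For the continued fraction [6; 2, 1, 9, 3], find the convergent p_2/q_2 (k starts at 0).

19/3

Using pₖ = aₖpₖ₋₁ + pₖ₋₂, qₖ = aₖqₖ₋₁ + qₖ₋₂ (with p₋₁=1, p₋₂=0, q₋₁=0, q₋₂=1):
  k=0: a=6, p=6, q=1
  k=1: a=2, p=13, q=2
  k=2: a=1, p=19, q=3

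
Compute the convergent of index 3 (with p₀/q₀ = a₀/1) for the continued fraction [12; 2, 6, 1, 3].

187/15

Using pₖ = aₖpₖ₋₁ + pₖ₋₂, qₖ = aₖqₖ₋₁ + qₖ₋₂ (with p₋₁=1, p₋₂=0, q₋₁=0, q₋₂=1):
  k=0: a=12, p=12, q=1
  k=1: a=2, p=25, q=2
  k=2: a=6, p=162, q=13
  k=3: a=1, p=187, q=15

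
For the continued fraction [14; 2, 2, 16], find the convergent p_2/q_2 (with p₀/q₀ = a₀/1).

Using pₖ = aₖpₖ₋₁ + pₖ₋₂, qₖ = aₖqₖ₋₁ + qₖ₋₂ (with p₋₁=1, p₋₂=0, q₋₁=0, q₋₂=1):
  k=0: a=14, p=14, q=1
  k=1: a=2, p=29, q=2
  k=2: a=2, p=72, q=5

72/5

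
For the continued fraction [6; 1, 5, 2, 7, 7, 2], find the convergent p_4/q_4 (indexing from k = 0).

664/97

Using pₖ = aₖpₖ₋₁ + pₖ₋₂, qₖ = aₖqₖ₋₁ + qₖ₋₂ (with p₋₁=1, p₋₂=0, q₋₁=0, q₋₂=1):
  k=0: a=6, p=6, q=1
  k=1: a=1, p=7, q=1
  k=2: a=5, p=41, q=6
  k=3: a=2, p=89, q=13
  k=4: a=7, p=664, q=97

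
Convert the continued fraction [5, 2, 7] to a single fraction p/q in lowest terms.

Fold from the inside: start with 7/1.
  2 + 1/7 = 15/7
  5 + 7/15 = 82/15

82/15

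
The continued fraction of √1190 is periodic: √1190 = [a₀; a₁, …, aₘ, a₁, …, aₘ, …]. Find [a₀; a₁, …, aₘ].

[34; 2, 68]

a₀ = ⌊√1190⌋ = 34.
With m₀=0, d₀=1 and mₖ₊₁ = dₖaₖ − mₖ, dₖ₊₁ = (n − mₖ₊₁²)/dₖ, aₖ₊₁ = ⌊(a₀+mₖ₊₁)/dₖ₊₁⌋:
  k=1: m=34, d=34, a=2
  k=2: m=34, d=1, a=68
d=1 and a=2a₀=68 at k=2, so the next step gives (m, d) = (34, 34) again — its k=1 value — and the period has length 2.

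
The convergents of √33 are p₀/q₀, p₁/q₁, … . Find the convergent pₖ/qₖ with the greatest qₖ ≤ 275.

1057/184

√33 = [5; 1, 2, 1, 10, …] (period length 4).
Convergents:
  p_0/q_0 = 5/1
  p_1/q_1 = 6/1
  p_2/q_2 = 17/3
  p_3/q_3 = 23/4
  p_4/q_4 = 247/43
  p_5/q_5 = 270/47
  p_6/q_6 = 787/137
  p_7/q_7 = 1057/184
  p_8/q_8 = 11357/1977
q_7 = 184 ≤ 275 < 1977 = q_8, so the answer is 1057/184.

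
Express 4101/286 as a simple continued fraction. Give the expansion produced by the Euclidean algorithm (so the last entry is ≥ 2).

4101 = 14*286 + 97
286 = 2*97 + 92
97 = 1*92 + 5
92 = 18*5 + 2
5 = 2*2 + 1
2 = 2*1 + 0  (stop)
So 4101/286 = [14; 2, 1, 18, 2, 2].

[14; 2, 1, 18, 2, 2]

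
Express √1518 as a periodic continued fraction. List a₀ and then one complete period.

[38; 1, 24, 1, 76]

a₀ = ⌊√1518⌋ = 38.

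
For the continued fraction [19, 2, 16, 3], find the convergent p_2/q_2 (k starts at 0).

Using pₖ = aₖpₖ₋₁ + pₖ₋₂, qₖ = aₖqₖ₋₁ + qₖ₋₂ (with p₋₁=1, p₋₂=0, q₋₁=0, q₋₂=1):
  k=0: a=19, p=19, q=1
  k=1: a=2, p=39, q=2
  k=2: a=16, p=643, q=33

643/33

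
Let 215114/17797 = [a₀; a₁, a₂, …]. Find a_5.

1

215114 = 12·17797 + 1550   →  a_0 = 12
17797 = 11·1550 + 747   →  a_1 = 11
1550 = 2·747 + 56   →  a_2 = 2
747 = 13·56 + 19   →  a_3 = 13
56 = 2·19 + 18   →  a_4 = 2
19 = 1·18 + 1   →  a_5 = 1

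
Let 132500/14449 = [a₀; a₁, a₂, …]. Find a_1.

132500 = 9·14449 + 2459   →  a_0 = 9
14449 = 5·2459 + 2154   →  a_1 = 5

5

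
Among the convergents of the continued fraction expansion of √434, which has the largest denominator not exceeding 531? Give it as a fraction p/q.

√434 = [20; 1, 4, 1, 40, …] (period length 4).
Convergents:
  p_0/q_0 = 20/1
  p_1/q_1 = 21/1
  p_2/q_2 = 104/5
  p_3/q_3 = 125/6
  p_4/q_4 = 5104/245
  p_5/q_5 = 5229/251
  p_6/q_6 = 26020/1249
q_5 = 251 ≤ 531 < 1249 = q_6, so the answer is 5229/251.

5229/251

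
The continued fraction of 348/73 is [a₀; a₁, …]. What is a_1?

1

348 = 4·73 + 56   →  a_0 = 4
73 = 1·56 + 17   →  a_1 = 1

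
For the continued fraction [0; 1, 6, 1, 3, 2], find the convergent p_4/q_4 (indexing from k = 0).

Using pₖ = aₖpₖ₋₁ + pₖ₋₂, qₖ = aₖqₖ₋₁ + qₖ₋₂ (with p₋₁=1, p₋₂=0, q₋₁=0, q₋₂=1):
  k=0: a=0, p=0, q=1
  k=1: a=1, p=1, q=1
  k=2: a=6, p=6, q=7
  k=3: a=1, p=7, q=8
  k=4: a=3, p=27, q=31

27/31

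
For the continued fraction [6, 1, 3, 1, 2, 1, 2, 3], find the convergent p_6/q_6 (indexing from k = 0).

353/52

Using pₖ = aₖpₖ₋₁ + pₖ₋₂, qₖ = aₖqₖ₋₁ + qₖ₋₂ (with p₋₁=1, p₋₂=0, q₋₁=0, q₋₂=1):
  k=0: a=6, p=6, q=1
  k=1: a=1, p=7, q=1
  k=2: a=3, p=27, q=4
  k=3: a=1, p=34, q=5
  k=4: a=2, p=95, q=14
  k=5: a=1, p=129, q=19
  k=6: a=2, p=353, q=52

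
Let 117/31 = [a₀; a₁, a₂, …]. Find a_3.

117 = 3·31 + 24   →  a_0 = 3
31 = 1·24 + 7   →  a_1 = 1
24 = 3·7 + 3   →  a_2 = 3
7 = 2·3 + 1   →  a_3 = 2

2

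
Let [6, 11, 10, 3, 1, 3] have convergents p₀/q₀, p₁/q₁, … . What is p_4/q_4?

2771/455

Using pₖ = aₖpₖ₋₁ + pₖ₋₂, qₖ = aₖqₖ₋₁ + qₖ₋₂ (with p₋₁=1, p₋₂=0, q₋₁=0, q₋₂=1):
  k=0: a=6, p=6, q=1
  k=1: a=11, p=67, q=11
  k=2: a=10, p=676, q=111
  k=3: a=3, p=2095, q=344
  k=4: a=1, p=2771, q=455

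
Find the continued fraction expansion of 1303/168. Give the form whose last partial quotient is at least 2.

1303 = 7·168 + 127
168 = 1·127 + 41
127 = 3·41 + 4
41 = 10·4 + 1
4 = 4·1 + 0  (stop)
So 1303/168 = [7; 1, 3, 10, 4].

[7; 1, 3, 10, 4]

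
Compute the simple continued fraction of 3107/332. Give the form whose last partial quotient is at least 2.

3107 = 9×332 + 119
332 = 2×119 + 94
119 = 1×94 + 25
94 = 3×25 + 19
25 = 1×19 + 6
19 = 3×6 + 1
6 = 6×1 + 0  (stop)
So 3107/332 = [9; 2, 1, 3, 1, 3, 6].

[9; 2, 1, 3, 1, 3, 6]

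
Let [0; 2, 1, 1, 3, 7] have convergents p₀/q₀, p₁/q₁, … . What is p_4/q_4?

Using pₖ = aₖpₖ₋₁ + pₖ₋₂, qₖ = aₖqₖ₋₁ + qₖ₋₂ (with p₋₁=1, p₋₂=0, q₋₁=0, q₋₂=1):
  k=0: a=0, p=0, q=1
  k=1: a=2, p=1, q=2
  k=2: a=1, p=1, q=3
  k=3: a=1, p=2, q=5
  k=4: a=3, p=7, q=18

7/18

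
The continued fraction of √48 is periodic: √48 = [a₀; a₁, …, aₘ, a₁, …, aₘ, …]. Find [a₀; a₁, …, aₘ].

[6; 1, 12]

a₀ = ⌊√48⌋ = 6.
With m₀=0, d₀=1 and mₖ₊₁ = dₖaₖ − mₖ, dₖ₊₁ = (n − mₖ₊₁²)/dₖ, aₖ₊₁ = ⌊(a₀+mₖ₊₁)/dₖ₊₁⌋:
  k=1: m=6, d=12, a=1
  k=2: m=6, d=1, a=12
d=1 and a=2a₀=12 at k=2, so the next step gives (m, d) = (6, 12) again — its k=1 value — and the period has length 2.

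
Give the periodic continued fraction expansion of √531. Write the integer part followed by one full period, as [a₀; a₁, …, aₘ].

[23; 23, 46]

a₀ = ⌊√531⌋ = 23.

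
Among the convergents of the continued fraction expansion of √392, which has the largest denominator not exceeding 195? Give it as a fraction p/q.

3841/194

√392 = [19; 1, 3, 1, 38, …] (period length 4).
Convergents:
  p_0/q_0 = 19/1
  p_1/q_1 = 20/1
  p_2/q_2 = 79/4
  p_3/q_3 = 99/5
  p_4/q_4 = 3841/194
  p_5/q_5 = 3940/199
q_4 = 194 ≤ 195 < 199 = q_5, so the answer is 3841/194.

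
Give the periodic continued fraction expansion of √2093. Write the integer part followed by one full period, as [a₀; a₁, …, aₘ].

a₀ = ⌊√2093⌋ = 45.
With m₀=0, d₀=1 and mₖ₊₁ = dₖaₖ − mₖ, dₖ₊₁ = (n − mₖ₊₁²)/dₖ, aₖ₊₁ = ⌊(a₀+mₖ₊₁)/dₖ₊₁⌋:
  k=1: m=45, d=68, a=1
  k=2: m=23, d=23, a=2
  k=3: m=23, d=68, a=1
  k=4: m=45, d=1, a=90
d=1 and a=2a₀=90 at k=4, so the next step gives (m, d) = (45, 68) again — its k=1 value — and the period has length 4.

[45; 1, 2, 1, 90]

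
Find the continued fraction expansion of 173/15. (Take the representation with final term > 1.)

[11; 1, 1, 7]

173 = 11·15 + 8
15 = 1·8 + 7
8 = 1·7 + 1
7 = 7·1 + 0  (stop)
So 173/15 = [11; 1, 1, 7].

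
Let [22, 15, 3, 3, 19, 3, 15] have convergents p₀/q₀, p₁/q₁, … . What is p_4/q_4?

Using pₖ = aₖpₖ₋₁ + pₖ₋₂, qₖ = aₖqₖ₋₁ + qₖ₋₂ (with p₋₁=1, p₋₂=0, q₋₁=0, q₋₂=1):
  k=0: a=22, p=22, q=1
  k=1: a=15, p=331, q=15
  k=2: a=3, p=1015, q=46
  k=3: a=3, p=3376, q=153
  k=4: a=19, p=65159, q=2953

65159/2953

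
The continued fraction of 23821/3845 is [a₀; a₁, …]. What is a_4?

23821 = 6·3845 + 751   →  a_0 = 6
3845 = 5·751 + 90   →  a_1 = 5
751 = 8·90 + 31   →  a_2 = 8
90 = 2·31 + 28   →  a_3 = 2
31 = 1·28 + 3   →  a_4 = 1

1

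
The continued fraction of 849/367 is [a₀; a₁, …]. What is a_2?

849 = 2·367 + 115   →  a_0 = 2
367 = 3·115 + 22   →  a_1 = 3
115 = 5·22 + 5   →  a_2 = 5

5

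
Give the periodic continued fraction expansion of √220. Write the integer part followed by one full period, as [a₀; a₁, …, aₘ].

[14; 1, 4, 1, 28]

a₀ = ⌊√220⌋ = 14.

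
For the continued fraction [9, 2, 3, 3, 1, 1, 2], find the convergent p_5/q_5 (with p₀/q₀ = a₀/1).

500/53

Using pₖ = aₖpₖ₋₁ + pₖ₋₂, qₖ = aₖqₖ₋₁ + qₖ₋₂ (with p₋₁=1, p₋₂=0, q₋₁=0, q₋₂=1):
  k=0: a=9, p=9, q=1
  k=1: a=2, p=19, q=2
  k=2: a=3, p=66, q=7
  k=3: a=3, p=217, q=23
  k=4: a=1, p=283, q=30
  k=5: a=1, p=500, q=53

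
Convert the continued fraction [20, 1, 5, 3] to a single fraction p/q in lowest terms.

Using pₖ = aₖpₖ₋₁ + pₖ₋₂ and qₖ = aₖqₖ₋₁ + qₖ₋₂:
  k=0: a=20, p=20, q=1
  k=1: a=1, p=21, q=1
  k=2: a=5, p=125, q=6
  k=3: a=3, p=396, q=19

396/19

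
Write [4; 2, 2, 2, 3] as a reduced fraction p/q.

181/41

Using pₖ = aₖpₖ₋₁ + pₖ₋₂ and qₖ = aₖqₖ₋₁ + qₖ₋₂:
  k=0: a=4, p=4, q=1
  k=1: a=2, p=9, q=2
  k=2: a=2, p=22, q=5
  k=3: a=2, p=53, q=12
  k=4: a=3, p=181, q=41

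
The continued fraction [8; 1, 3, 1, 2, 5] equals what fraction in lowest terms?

659/75

Using pₖ = aₖpₖ₋₁ + pₖ₋₂ and qₖ = aₖqₖ₋₁ + qₖ₋₂:
  k=0: a=8, p=8, q=1
  k=1: a=1, p=9, q=1
  k=2: a=3, p=35, q=4
  k=3: a=1, p=44, q=5
  k=4: a=2, p=123, q=14
  k=5: a=5, p=659, q=75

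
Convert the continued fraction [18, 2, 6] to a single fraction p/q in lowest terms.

Using pₖ = aₖpₖ₋₁ + pₖ₋₂ and qₖ = aₖqₖ₋₁ + qₖ₋₂:
  k=0: a=18, p=18, q=1
  k=1: a=2, p=37, q=2
  k=2: a=6, p=240, q=13

240/13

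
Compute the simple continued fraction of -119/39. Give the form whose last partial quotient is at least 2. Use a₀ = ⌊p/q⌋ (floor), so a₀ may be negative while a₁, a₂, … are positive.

[-4; 1, 18, 2]

-119 = -4*39 + 37
39 = 1*37 + 2
37 = 18*2 + 1
2 = 2*1 + 0  (stop)
So -119/39 = [-4; 1, 18, 2].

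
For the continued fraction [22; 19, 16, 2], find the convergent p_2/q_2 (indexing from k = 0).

Using pₖ = aₖpₖ₋₁ + pₖ₋₂, qₖ = aₖqₖ₋₁ + qₖ₋₂ (with p₋₁=1, p₋₂=0, q₋₁=0, q₋₂=1):
  k=0: a=22, p=22, q=1
  k=1: a=19, p=419, q=19
  k=2: a=16, p=6726, q=305

6726/305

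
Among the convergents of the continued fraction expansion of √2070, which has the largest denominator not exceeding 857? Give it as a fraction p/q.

√2070 = [45; 2, 90, …] (period length 2).
Convergents:
  p_0/q_0 = 45/1
  p_1/q_1 = 91/2
  p_2/q_2 = 8235/181
  p_3/q_3 = 16561/364
  p_4/q_4 = 1498725/32941
q_3 = 364 ≤ 857 < 32941 = q_4, so the answer is 16561/364.

16561/364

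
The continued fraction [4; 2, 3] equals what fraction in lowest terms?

31/7

Fold from the inside: start with 3/1.
  2 + 1/3 = 7/3
  4 + 3/7 = 31/7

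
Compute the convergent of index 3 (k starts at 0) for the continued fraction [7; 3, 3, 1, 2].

Using pₖ = aₖpₖ₋₁ + pₖ₋₂, qₖ = aₖqₖ₋₁ + qₖ₋₂ (with p₋₁=1, p₋₂=0, q₋₁=0, q₋₂=1):
  k=0: a=7, p=7, q=1
  k=1: a=3, p=22, q=3
  k=2: a=3, p=73, q=10
  k=3: a=1, p=95, q=13

95/13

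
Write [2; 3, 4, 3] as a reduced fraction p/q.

97/42

Using pₖ = aₖpₖ₋₁ + pₖ₋₂ and qₖ = aₖqₖ₋₁ + qₖ₋₂:
  k=0: a=2, p=2, q=1
  k=1: a=3, p=7, q=3
  k=2: a=4, p=30, q=13
  k=3: a=3, p=97, q=42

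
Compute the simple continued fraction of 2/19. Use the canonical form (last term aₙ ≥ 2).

2 = 0·19 + 2
19 = 9·2 + 1
2 = 2·1 + 0  (stop)
So 2/19 = [0; 9, 2].

[0; 9, 2]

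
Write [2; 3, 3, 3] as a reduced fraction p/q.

Using pₖ = aₖpₖ₋₁ + pₖ₋₂ and qₖ = aₖqₖ₋₁ + qₖ₋₂:
  k=0: a=2, p=2, q=1
  k=1: a=3, p=7, q=3
  k=2: a=3, p=23, q=10
  k=3: a=3, p=76, q=33

76/33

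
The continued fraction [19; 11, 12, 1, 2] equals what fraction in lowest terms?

8037/421

Fold from the inside: start with 2/1.
  1 + 1/2 = 3/2
  12 + 2/3 = 38/3
  11 + 3/38 = 421/38
  19 + 38/421 = 8037/421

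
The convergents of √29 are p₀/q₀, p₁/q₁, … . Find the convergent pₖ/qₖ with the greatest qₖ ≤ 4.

√29 = [5; 2, 1, 1, 2, 10, …] (period length 5).
Convergents:
  p_0/q_0 = 5/1
  p_1/q_1 = 11/2
  p_2/q_2 = 16/3
  p_3/q_3 = 27/5
q_2 = 3 ≤ 4 < 5 = q_3, so the answer is 16/3.

16/3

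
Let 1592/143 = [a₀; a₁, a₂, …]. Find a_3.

1592 = 11·143 + 19   →  a_0 = 11
143 = 7·19 + 10   →  a_1 = 7
19 = 1·10 + 9   →  a_2 = 1
10 = 1·9 + 1   →  a_3 = 1

1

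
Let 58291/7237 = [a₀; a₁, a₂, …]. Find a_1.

58291 = 8·7237 + 395   →  a_0 = 8
7237 = 18·395 + 127   →  a_1 = 18

18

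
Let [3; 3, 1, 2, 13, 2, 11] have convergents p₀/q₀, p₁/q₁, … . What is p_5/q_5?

998/305

Using pₖ = aₖpₖ₋₁ + pₖ₋₂, qₖ = aₖqₖ₋₁ + qₖ₋₂ (with p₋₁=1, p₋₂=0, q₋₁=0, q₋₂=1):
  k=0: a=3, p=3, q=1
  k=1: a=3, p=10, q=3
  k=2: a=1, p=13, q=4
  k=3: a=2, p=36, q=11
  k=4: a=13, p=481, q=147
  k=5: a=2, p=998, q=305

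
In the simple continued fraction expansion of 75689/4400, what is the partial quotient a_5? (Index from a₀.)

75689 = 17·4400 + 889   →  a_0 = 17
4400 = 4·889 + 844   →  a_1 = 4
889 = 1·844 + 45   →  a_2 = 1
844 = 18·45 + 34   →  a_3 = 18
45 = 1·34 + 11   →  a_4 = 1
34 = 3·11 + 1   →  a_5 = 3

3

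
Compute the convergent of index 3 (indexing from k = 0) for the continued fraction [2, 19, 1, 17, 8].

Using pₖ = aₖpₖ₋₁ + pₖ₋₂, qₖ = aₖqₖ₋₁ + qₖ₋₂ (with p₋₁=1, p₋₂=0, q₋₁=0, q₋₂=1):
  k=0: a=2, p=2, q=1
  k=1: a=19, p=39, q=19
  k=2: a=1, p=41, q=20
  k=3: a=17, p=736, q=359

736/359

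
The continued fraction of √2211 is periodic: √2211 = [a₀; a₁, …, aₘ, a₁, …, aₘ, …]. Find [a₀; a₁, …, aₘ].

a₀ = ⌊√2211⌋ = 47.
With m₀=0, d₀=1 and mₖ₊₁ = dₖaₖ − mₖ, dₖ₊₁ = (n − mₖ₊₁²)/dₖ, aₖ₊₁ = ⌊(a₀+mₖ₊₁)/dₖ₊₁⌋:
  k=1: m=47, d=2, a=47
  k=2: m=47, d=1, a=94
d=1 and a=2a₀=94 at k=2, so the next step gives (m, d) = (47, 2) again — its k=1 value — and the period has length 2.

[47; 47, 94]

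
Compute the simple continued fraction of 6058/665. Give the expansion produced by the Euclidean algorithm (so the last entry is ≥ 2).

[9; 9, 9, 8]

6058 = 9·665 + 73
665 = 9·73 + 8
73 = 9·8 + 1
8 = 8·1 + 0  (stop)
So 6058/665 = [9; 9, 9, 8].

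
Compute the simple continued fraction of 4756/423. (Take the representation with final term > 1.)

[11; 4, 9, 2, 1, 3]

4756 = 11·423 + 103
423 = 4·103 + 11
103 = 9·11 + 4
11 = 2·4 + 3
4 = 1·3 + 1
3 = 3·1 + 0  (stop)
So 4756/423 = [11; 4, 9, 2, 1, 3].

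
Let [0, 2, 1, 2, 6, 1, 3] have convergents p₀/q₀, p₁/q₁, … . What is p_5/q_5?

22/59

Using pₖ = aₖpₖ₋₁ + pₖ₋₂, qₖ = aₖqₖ₋₁ + qₖ₋₂ (with p₋₁=1, p₋₂=0, q₋₁=0, q₋₂=1):
  k=0: a=0, p=0, q=1
  k=1: a=2, p=1, q=2
  k=2: a=1, p=1, q=3
  k=3: a=2, p=3, q=8
  k=4: a=6, p=19, q=51
  k=5: a=1, p=22, q=59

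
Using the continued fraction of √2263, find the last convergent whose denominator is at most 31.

333/7

√2263 = [47; 1, 1, 3, 47, 3, 1, 1, 94, …] (period length 8).
Convergents:
  p_0/q_0 = 47/1
  p_1/q_1 = 48/1
  p_2/q_2 = 95/2
  p_3/q_3 = 333/7
  p_4/q_4 = 15746/331
q_3 = 7 ≤ 31 < 331 = q_4, so the answer is 333/7.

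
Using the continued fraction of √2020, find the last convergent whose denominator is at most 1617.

√2020 = [44; 1, 16, 1, 88, …] (period length 4).
Convergents:
  p_0/q_0 = 44/1
  p_1/q_1 = 45/1
  p_2/q_2 = 764/17
  p_3/q_3 = 809/18
  p_4/q_4 = 71956/1601
  p_5/q_5 = 72765/1619
q_4 = 1601 ≤ 1617 < 1619 = q_5, so the answer is 71956/1601.

71956/1601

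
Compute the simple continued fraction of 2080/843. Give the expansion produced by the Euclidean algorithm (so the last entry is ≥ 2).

[2; 2, 7, 6, 9]

2080 = 2·843 + 394
843 = 2·394 + 55
394 = 7·55 + 9
55 = 6·9 + 1
9 = 9·1 + 0  (stop)
So 2080/843 = [2; 2, 7, 6, 9].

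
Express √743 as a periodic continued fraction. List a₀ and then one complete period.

a₀ = ⌊√743⌋ = 27.
With m₀=0, d₀=1 and mₖ₊₁ = dₖaₖ − mₖ, dₖ₊₁ = (n − mₖ₊₁²)/dₖ, aₖ₊₁ = ⌊(a₀+mₖ₊₁)/dₖ₊₁⌋:
  k=1: m=27, d=14, a=3
  k=2: m=15, d=37, a=1
  k=3: m=22, d=7, a=7
  k=4: m=27, d=2, a=27
  k=5: m=27, d=7, a=7
  k=6: m=22, d=37, a=1
  k=7: m=15, d=14, a=3
  k=8: m=27, d=1, a=54
d=1 and a=2a₀=54 at k=8, so the next step gives (m, d) = (27, 14) again — its k=1 value — and the period has length 8.

[27; 3, 1, 7, 27, 7, 1, 3, 54]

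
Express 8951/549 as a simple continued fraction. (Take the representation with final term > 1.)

8951 = 16*549 + 167
549 = 3*167 + 48
167 = 3*48 + 23
48 = 2*23 + 2
23 = 11*2 + 1
2 = 2*1 + 0  (stop)
So 8951/549 = [16; 3, 3, 2, 11, 2].

[16; 3, 3, 2, 11, 2]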